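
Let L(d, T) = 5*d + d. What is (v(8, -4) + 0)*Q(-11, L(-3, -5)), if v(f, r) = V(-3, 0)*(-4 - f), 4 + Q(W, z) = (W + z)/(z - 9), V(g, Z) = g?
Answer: -316/3 ≈ -105.33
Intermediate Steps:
L(d, T) = 6*d
Q(W, z) = -4 + (W + z)/(-9 + z) (Q(W, z) = -4 + (W + z)/(z - 9) = -4 + (W + z)/(-9 + z))
v(f, r) = 12 + 3*f (v(f, r) = -3*(-4 - f) = 12 + 3*f)
(v(8, -4) + 0)*Q(-11, L(-3, -5)) = ((12 + 3*8) + 0)*((36 - 11 - 18*(-3))/(-9 + 6*(-3))) = ((12 + 24) + 0)*((36 - 11 - 3*(-18))/(-9 - 18)) = (36 + 0)*((36 - 11 + 54)/(-27)) = 36*(-1/27*79) = 36*(-79/27) = -316/3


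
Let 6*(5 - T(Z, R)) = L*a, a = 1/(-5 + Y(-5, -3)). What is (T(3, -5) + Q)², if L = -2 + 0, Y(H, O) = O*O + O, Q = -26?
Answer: 3844/9 ≈ 427.11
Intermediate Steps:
Y(H, O) = O + O² (Y(H, O) = O² + O = O + O²)
L = -2
a = 1 (a = 1/(-5 - 3*(1 - 3)) = 1/(-5 - 3*(-2)) = 1/(-5 + 6) = 1/1 = 1)
T(Z, R) = 16/3 (T(Z, R) = 5 - (-1)/3 = 5 - ⅙*(-2) = 5 + ⅓ = 16/3)
(T(3, -5) + Q)² = (16/3 - 26)² = (-62/3)² = 3844/9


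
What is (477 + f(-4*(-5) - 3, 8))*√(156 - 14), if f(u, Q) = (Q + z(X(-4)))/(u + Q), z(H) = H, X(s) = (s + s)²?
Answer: 11997*√142/25 ≈ 5718.4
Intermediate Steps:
X(s) = 4*s² (X(s) = (2*s)² = 4*s²)
f(u, Q) = (64 + Q)/(Q + u) (f(u, Q) = (Q + 4*(-4)²)/(u + Q) = (Q + 4*16)/(Q + u) = (Q + 64)/(Q + u) = (64 + Q)/(Q + u))
(477 + f(-4*(-5) - 3, 8))*√(156 - 14) = (477 + (64 + 8)/(8 + (-4*(-5) - 3)))*√(156 - 14) = (477 + 72/(8 + (20 - 3)))*√142 = (477 + 72/(8 + 17))*√142 = (477 + 72/25)*√142 = 11997*√142/25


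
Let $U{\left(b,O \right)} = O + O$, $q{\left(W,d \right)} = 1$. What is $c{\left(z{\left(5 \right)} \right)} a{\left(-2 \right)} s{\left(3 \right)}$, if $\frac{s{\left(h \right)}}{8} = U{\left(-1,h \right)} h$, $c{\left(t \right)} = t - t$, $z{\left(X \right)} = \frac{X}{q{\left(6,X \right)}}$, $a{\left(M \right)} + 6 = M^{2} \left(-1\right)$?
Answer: $0$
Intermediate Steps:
$a{\left(M \right)} = -6 - M^{2}$ ($a{\left(M \right)} = -6 + M^{2} \left(-1\right) = -6 - M^{2}$)
$z{\left(X \right)} = X$ ($z{\left(X \right)} = \frac{X}{1} = X 1 = X$)
$c{\left(t \right)} = 0$
$U{\left(b,O \right)} = 2 O$
$s{\left(h \right)} = 16 h^{2}$ ($s{\left(h \right)} = 8 \cdot 2 h h = 8 \cdot 2 h^{2} = 16 h^{2}$)
$c{\left(z{\left(5 \right)} \right)} a{\left(-2 \right)} s{\left(3 \right)} = 0 \left(-6 - \left(-2\right)^{2}\right) 16 \cdot 3^{2} = 0 \left(-6 - 4\right) 16 \cdot 9 = 0 \left(-6 - 4\right) 144 = 0 \left(\left(-10\right) 144\right) = 0 \left(-1440\right) = 0$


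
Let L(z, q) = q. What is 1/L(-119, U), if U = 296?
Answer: 1/296 ≈ 0.0033784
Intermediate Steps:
1/L(-119, U) = 1/296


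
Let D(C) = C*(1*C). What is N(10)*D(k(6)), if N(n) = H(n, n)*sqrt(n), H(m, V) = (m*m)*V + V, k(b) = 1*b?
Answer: 36360*sqrt(10) ≈ 1.1498e+5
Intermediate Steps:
k(b) = b
H(m, V) = V + V*m**2 (H(m, V) = m**2*V + V = V*m**2 + V = V + V*m**2)
N(n) = n**(3/2)*(1 + n**2) (N(n) = (n*(1 + n**2))*sqrt(n) = n**(3/2)*(1 + n**2))
D(C) = C**2 (D(C) = C*C = C**2)
N(10)*D(k(6)) = (10**(3/2)*(1 + 10**2))*6**2 = ((10*sqrt(10))*(1 + 100))*36 = ((10*sqrt(10))*101)*36 = (1010*sqrt(10))*36 = 36360*sqrt(10)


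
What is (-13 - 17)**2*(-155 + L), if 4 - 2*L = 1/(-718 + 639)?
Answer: -10877850/79 ≈ -1.3769e+5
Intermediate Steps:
L = 317/158 (L = 2 - 1/(2*(-718 + 639)) = 2 - 1/2/(-79) = 2 - 1/2*(-1/79) = 2 + 1/158 = 317/158 ≈ 2.0063)
(-13 - 17)**2*(-155 + L) = (-13 - 17)**2*(-155 + 317/158) = (-30)**2*(-24173/158) = 900*(-24173/158) = -10877850/79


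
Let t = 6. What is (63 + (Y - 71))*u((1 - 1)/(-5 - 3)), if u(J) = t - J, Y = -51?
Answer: -354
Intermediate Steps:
u(J) = 6 - J
(63 + (Y - 71))*u((1 - 1)/(-5 - 3)) = (63 + (-51 - 71))*(6 - (1 - 1)/(-5 - 3)) = (63 - 122)*(6 - 0/(-8)) = -59*(6 - 0*(-1)/8) = -59*(6 - 1*0) = -59*(6 + 0) = -59*6 = -354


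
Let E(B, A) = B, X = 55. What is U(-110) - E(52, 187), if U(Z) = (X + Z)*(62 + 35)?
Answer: -5387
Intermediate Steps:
U(Z) = 5335 + 97*Z (U(Z) = (55 + Z)*(62 + 35) = (55 + Z)*97 = 5335 + 97*Z)
U(-110) - E(52, 187) = (5335 + 97*(-110)) - 1*52 = (5335 - 10670) - 52 = -5335 - 52 = -5387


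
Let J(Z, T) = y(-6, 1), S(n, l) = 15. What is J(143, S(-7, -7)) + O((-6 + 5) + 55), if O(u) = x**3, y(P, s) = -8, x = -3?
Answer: -35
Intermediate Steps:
J(Z, T) = -8
O(u) = -27 (O(u) = (-3)**3 = -27)
J(143, S(-7, -7)) + O((-6 + 5) + 55) = -8 - 27 = -35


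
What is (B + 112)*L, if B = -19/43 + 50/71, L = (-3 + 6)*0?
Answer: 0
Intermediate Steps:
L = 0 (L = 3*0 = 0)
B = 801/3053 (B = -19*1/43 + 50*(1/71) = -19/43 + 50/71 = 801/3053 ≈ 0.26236)
(B + 112)*L = (801/3053 + 112)*0 = (342737/3053)*0 = 0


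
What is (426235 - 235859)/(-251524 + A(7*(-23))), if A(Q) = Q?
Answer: -190376/251685 ≈ -0.75641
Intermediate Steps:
(426235 - 235859)/(-251524 + A(7*(-23))) = (426235 - 235859)/(-251524 + 7*(-23)) = 190376/(-251524 - 161) = 190376/(-251685) = 190376*(-1/251685) = -190376/251685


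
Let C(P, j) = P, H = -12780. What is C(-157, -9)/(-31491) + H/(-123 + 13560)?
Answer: -44482819/47016063 ≈ -0.94612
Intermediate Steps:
C(-157, -9)/(-31491) + H/(-123 + 13560) = -157/(-31491) - 12780/(-123 + 13560) = -157*(-1/31491) - 12780/13437 = 157/31491 - 12780*1/13437 = 157/31491 - 1420/1493 = -44482819/47016063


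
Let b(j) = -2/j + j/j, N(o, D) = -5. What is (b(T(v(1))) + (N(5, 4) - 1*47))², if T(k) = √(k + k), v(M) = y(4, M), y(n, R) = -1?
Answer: 2599 - 102*I*√2 ≈ 2599.0 - 144.25*I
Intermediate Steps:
v(M) = -1
T(k) = √2*√k (T(k) = √(2*k) = √2*√k)
b(j) = 1 - 2/j (b(j) = -2/j + 1 = 1 - 2/j)
(b(T(v(1))) + (N(5, 4) - 1*47))² = ((-2 + √2*√(-1))/((√2*√(-1))) + (-5 - 1*47))² = ((-2 + √2*I)/((√2*I)) + (-5 - 47))² = ((-2 + I*√2)/((I*√2)) - 52)² = ((-I*√2/2)*(-2 + I*√2) - 52)² = (-I*√2*(-2 + I*√2)/2 - 52)² = (-52 - I*√2*(-2 + I*√2)/2)²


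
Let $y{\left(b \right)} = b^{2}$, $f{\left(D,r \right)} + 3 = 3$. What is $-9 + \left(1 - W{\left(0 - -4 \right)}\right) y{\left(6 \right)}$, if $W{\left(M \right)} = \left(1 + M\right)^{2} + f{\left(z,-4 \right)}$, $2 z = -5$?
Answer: $-873$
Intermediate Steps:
$z = - \frac{5}{2}$ ($z = \frac{1}{2} \left(-5\right) = - \frac{5}{2} \approx -2.5$)
$f{\left(D,r \right)} = 0$ ($f{\left(D,r \right)} = -3 + 3 = 0$)
$W{\left(M \right)} = \left(1 + M\right)^{2}$ ($W{\left(M \right)} = \left(1 + M\right)^{2} + 0 = \left(1 + M\right)^{2}$)
$-9 + \left(1 - W{\left(0 - -4 \right)}\right) y{\left(6 \right)} = -9 + \left(1 - \left(1 + \left(0 - -4\right)\right)^{2}\right) 6^{2} = -9 + \left(1 - \left(1 + \left(0 + 4\right)\right)^{2}\right) 36 = -9 + \left(1 - \left(1 + 4\right)^{2}\right) 36 = -9 + \left(1 - 5^{2}\right) 36 = -9 + \left(1 - 25\right) 36 = -9 - 864 = -873$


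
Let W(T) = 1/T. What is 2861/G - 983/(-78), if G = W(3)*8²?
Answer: 366193/2496 ≈ 146.71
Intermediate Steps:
W(T) = 1/T
G = 64/3 (G = 8²/3 = (⅓)*64 = 64/3 ≈ 21.333)
2861/G - 983/(-78) = 2861/(64/3) - 983/(-78) = 2861*(3/64) - 983*(-1/78) = 8583/64 + 983/78 = 366193/2496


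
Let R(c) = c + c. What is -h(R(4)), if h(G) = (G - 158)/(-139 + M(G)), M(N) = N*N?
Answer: -2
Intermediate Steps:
M(N) = N²
R(c) = 2*c
h(G) = (-158 + G)/(-139 + G²) (h(G) = (G - 158)/(-139 + G²) = (-158 + G)/(-139 + G²))
-h(R(4)) = -(-158 + 2*4)/(-139 + (2*4)²) = -(-158 + 8)/(-139 + 8²) = -(-150)/(-139 + 64) = -(-150)/(-75) = -(-1)*(-150)/75 = -1*2 = -2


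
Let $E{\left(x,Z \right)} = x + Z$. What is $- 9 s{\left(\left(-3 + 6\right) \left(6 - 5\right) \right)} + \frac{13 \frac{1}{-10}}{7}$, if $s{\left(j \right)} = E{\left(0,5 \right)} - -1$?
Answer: $- \frac{3793}{70} \approx -54.186$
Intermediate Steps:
$E{\left(x,Z \right)} = Z + x$
$s{\left(j \right)} = 6$ ($s{\left(j \right)} = \left(5 + 0\right) - -1 = 5 + 1 = 6$)
$- 9 s{\left(\left(-3 + 6\right) \left(6 - 5\right) \right)} + \frac{13 \frac{1}{-10}}{7} = \left(-9\right) 6 + \frac{13 \frac{1}{-10}}{7} = -54 + 13 \left(- \frac{1}{10}\right) \frac{1}{7} = -54 - \frac{13}{70} = - \frac{3793}{70}$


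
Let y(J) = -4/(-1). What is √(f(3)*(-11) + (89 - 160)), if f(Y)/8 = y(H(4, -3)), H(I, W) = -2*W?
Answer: 3*I*√47 ≈ 20.567*I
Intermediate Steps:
y(J) = 4 (y(J) = -4*(-1) = 4)
f(Y) = 32 (f(Y) = 8*4 = 32)
√(f(3)*(-11) + (89 - 160)) = √(32*(-11) + (89 - 160)) = √(-352 - 71) = √(-423) = 3*I*√47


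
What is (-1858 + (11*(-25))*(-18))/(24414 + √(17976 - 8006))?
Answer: 37744044/298016713 - 1546*√9970/298016713 ≈ 0.12613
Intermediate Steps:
(-1858 + (11*(-25))*(-18))/(24414 + √(17976 - 8006)) = (-1858 - 275*(-18))/(24414 + √9970) = (-1858 + 4950)/(24414 + √9970) = 3092/(24414 + √9970)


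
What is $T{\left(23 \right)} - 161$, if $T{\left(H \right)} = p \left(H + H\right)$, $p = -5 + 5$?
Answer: $-161$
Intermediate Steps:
$p = 0$
$T{\left(H \right)} = 0$ ($T{\left(H \right)} = 0 \left(H + H\right) = 0 \cdot 2 H = 0$)
$T{\left(23 \right)} - 161 = 0 - 161 = -161$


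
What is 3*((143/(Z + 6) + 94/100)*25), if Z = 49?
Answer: 531/2 ≈ 265.50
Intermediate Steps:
3*((143/(Z + 6) + 94/100)*25) = 3*((143/(49 + 6) + 94/100)*25) = 3*((143/55 + 94*(1/100))*25) = 3*((143*(1/55) + 47/50)*25) = 3*((13/5 + 47/50)*25) = 3*((177/50)*25) = 3*(177/2) = 531/2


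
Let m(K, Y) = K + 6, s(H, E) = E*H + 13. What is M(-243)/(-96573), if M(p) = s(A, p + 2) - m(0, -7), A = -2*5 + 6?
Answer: -971/96573 ≈ -0.010055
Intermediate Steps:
A = -4 (A = -10 + 6 = -4)
s(H, E) = 13 + E*H
m(K, Y) = 6 + K
M(p) = -1 - 4*p (M(p) = (13 + (p + 2)*(-4)) - (6 + 0) = (13 + (2 + p)*(-4)) - 1*6 = (13 + (-8 - 4*p)) - 6 = (5 - 4*p) - 6 = -1 - 4*p)
M(-243)/(-96573) = (-1 - 4*(-243))/(-96573) = (-1 + 972)*(-1/96573) = 971*(-1/96573) = -971/96573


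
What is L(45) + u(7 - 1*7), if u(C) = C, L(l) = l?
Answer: 45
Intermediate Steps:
L(45) + u(7 - 1*7) = 45 + (7 - 1*7) = 45 + (7 - 7) = 45 + 0 = 45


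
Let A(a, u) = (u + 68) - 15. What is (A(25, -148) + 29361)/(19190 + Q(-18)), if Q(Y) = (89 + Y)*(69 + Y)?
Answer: 29266/22811 ≈ 1.2830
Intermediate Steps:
A(a, u) = 53 + u (A(a, u) = (68 + u) - 15 = 53 + u)
Q(Y) = (69 + Y)*(89 + Y)
(A(25, -148) + 29361)/(19190 + Q(-18)) = ((53 - 148) + 29361)/(19190 + (6141 + (-18)² + 158*(-18))) = (-95 + 29361)/(19190 + (6141 + 324 - 2844)) = 29266/(19190 + 3621) = 29266/22811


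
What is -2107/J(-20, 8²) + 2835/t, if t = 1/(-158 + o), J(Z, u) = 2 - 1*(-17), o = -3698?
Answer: -207705547/19 ≈ -1.0932e+7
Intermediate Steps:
J(Z, u) = 19 (J(Z, u) = 2 + 17 = 19)
t = -1/3856 (t = 1/(-158 - 3698) = 1/(-3856) = -1/3856 ≈ -0.00025934)
-2107/J(-20, 8²) + 2835/t = -2107/19 + 2835/(-1/3856) = -2107*1/19 + 2835*(-3856) = -2107/19 - 10931760 = -207705547/19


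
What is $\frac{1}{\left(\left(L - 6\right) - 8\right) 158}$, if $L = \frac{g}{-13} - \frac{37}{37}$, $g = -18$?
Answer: $- \frac{13}{27966} \approx -0.00046485$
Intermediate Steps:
$L = \frac{5}{13}$ ($L = - \frac{18}{-13} - \frac{37}{37} = \left(-18\right) \left(- \frac{1}{13}\right) - 1 = \frac{18}{13} - 1 = \frac{5}{13} \approx 0.38462$)
$\frac{1}{\left(\left(L - 6\right) - 8\right) 158} = \frac{1}{\left(\left(\frac{5}{13} - 6\right) - 8\right) 158} = \frac{1}{\left(- \frac{73}{13} - 8\right) 158} = \frac{1}{\left(- \frac{177}{13}\right) 158} = \frac{1}{- \frac{27966}{13}} = - \frac{13}{27966}$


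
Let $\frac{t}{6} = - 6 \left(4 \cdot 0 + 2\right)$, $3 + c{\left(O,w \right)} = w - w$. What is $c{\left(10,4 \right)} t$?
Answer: $216$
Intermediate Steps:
$c{\left(O,w \right)} = -3$ ($c{\left(O,w \right)} = -3 + \left(w - w\right) = -3 + 0 = -3$)
$t = -72$ ($t = 6 \left(- 6 \left(4 \cdot 0 + 2\right)\right) = 6 \left(- 6 \left(0 + 2\right)\right) = 6 \left(\left(-6\right) 2\right) = 6 \left(-12\right) = -72$)
$c{\left(10,4 \right)} t = \left(-3\right) \left(-72\right) = 216$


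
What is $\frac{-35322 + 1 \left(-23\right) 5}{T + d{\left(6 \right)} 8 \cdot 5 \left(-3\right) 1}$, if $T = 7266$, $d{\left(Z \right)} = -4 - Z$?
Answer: $- \frac{35437}{8466} \approx -4.1858$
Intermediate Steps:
$\frac{-35322 + 1 \left(-23\right) 5}{T + d{\left(6 \right)} 8 \cdot 5 \left(-3\right) 1} = \frac{-35322 + 1 \left(-23\right) 5}{7266 + \left(-4 - 6\right) 8 \cdot 5 \left(-3\right) 1} = \frac{-35322 - 115}{7266 + \left(-4 - 6\right) 8 \left(\left(-15\right) 1\right)} = \frac{-35322 - 115}{7266 + \left(-10\right) 8 \left(-15\right)} = - \frac{35437}{7266 - -1200} = - \frac{35437}{7266 + 1200} = - \frac{35437}{8466}$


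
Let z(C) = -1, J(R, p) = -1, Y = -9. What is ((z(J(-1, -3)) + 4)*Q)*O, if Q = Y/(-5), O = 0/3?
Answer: 0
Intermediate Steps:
O = 0 (O = 0*(⅓) = 0)
Q = 9/5 (Q = -9/(-5) = -9*(-⅕) = 9/5 ≈ 1.8000)
((z(J(-1, -3)) + 4)*Q)*O = ((-1 + 4)*(9/5))*0 = (3*(9/5))*0 = (27/5)*0 = 0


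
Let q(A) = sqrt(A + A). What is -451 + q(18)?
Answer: -445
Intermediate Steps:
q(A) = sqrt(2)*sqrt(A) (q(A) = sqrt(2*A) = sqrt(2)*sqrt(A))
-451 + q(18) = -451 + sqrt(2)*sqrt(18) = -451 + sqrt(2)*(3*sqrt(2)) = -451 + 6 = -445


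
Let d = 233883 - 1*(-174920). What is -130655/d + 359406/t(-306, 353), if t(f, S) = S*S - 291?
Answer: 65341741364/25410785677 ≈ 2.5714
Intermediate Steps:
t(f, S) = -291 + S**2 (t(f, S) = S**2 - 291 = -291 + S**2)
d = 408803 (d = 233883 + 174920 = 408803)
-130655/d + 359406/t(-306, 353) = -130655/408803 + 359406/(-291 + 353**2) = -130655*1/408803 + 359406/(-291 + 124609) = -130655/408803 + 359406/124318 = -130655/408803 + 359406*(1/124318) = -130655/408803 + 179703/62159 = 65341741364/25410785677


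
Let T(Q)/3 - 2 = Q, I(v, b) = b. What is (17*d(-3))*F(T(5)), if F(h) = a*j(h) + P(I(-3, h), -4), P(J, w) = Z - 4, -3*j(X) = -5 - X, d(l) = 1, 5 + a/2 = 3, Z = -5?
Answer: -2227/3 ≈ -742.33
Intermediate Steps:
a = -4 (a = -10 + 2*3 = -10 + 6 = -4)
j(X) = 5/3 + X/3 (j(X) = -(-5 - X)/3 = 5/3 + X/3)
P(J, w) = -9 (P(J, w) = -5 - 4 = -9)
T(Q) = 6 + 3*Q
F(h) = -47/3 - 4*h/3 (F(h) = -4*(5/3 + h/3) - 9 = (-20/3 - 4*h/3) - 9 = -47/3 - 4*h/3)
(17*d(-3))*F(T(5)) = (17*1)*(-47/3 - 4*(6 + 3*5)/3) = 17*(-47/3 - 4*(6 + 15)/3) = 17*(-47/3 - 4/3*21) = 17*(-47/3 - 28) = 17*(-131/3) = -2227/3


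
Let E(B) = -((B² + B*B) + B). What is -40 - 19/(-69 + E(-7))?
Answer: -6381/160 ≈ -39.881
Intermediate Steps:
E(B) = -B - 2*B² (E(B) = -((B² + B²) + B) = -(2*B² + B) = -(B + 2*B²) = -B - 2*B²)
-40 - 19/(-69 + E(-7)) = -40 - 19/(-69 - 1*(-7)*(1 + 2*(-7))) = -40 - 19/(-69 - 1*(-7)*(1 - 14)) = -40 - 19/(-69 - 1*(-7)*(-13)) = -40 - 19/(-69 - 91) = -40 - 19/(-160) = -40 - 1/160*(-19) = -40 + 19/160 = -6381/160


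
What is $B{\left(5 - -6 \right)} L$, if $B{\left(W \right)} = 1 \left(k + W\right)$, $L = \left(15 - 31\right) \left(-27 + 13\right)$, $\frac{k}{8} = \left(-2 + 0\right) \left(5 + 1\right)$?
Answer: $-19040$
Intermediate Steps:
$k = -96$ ($k = 8 \left(-2 + 0\right) \left(5 + 1\right) = 8 \left(\left(-2\right) 6\right) = 8 \left(-12\right) = -96$)
$L = 224$ ($L = \left(-16\right) \left(-14\right) = 224$)
$B{\left(W \right)} = -96 + W$ ($B{\left(W \right)} = 1 \left(-96 + W\right) = -96 + W$)
$B{\left(5 - -6 \right)} L = \left(-96 + \left(5 - -6\right)\right) 224 = \left(-96 + \left(5 + 6\right)\right) 224 = \left(-96 + 11\right) 224 = \left(-85\right) 224 = -19040$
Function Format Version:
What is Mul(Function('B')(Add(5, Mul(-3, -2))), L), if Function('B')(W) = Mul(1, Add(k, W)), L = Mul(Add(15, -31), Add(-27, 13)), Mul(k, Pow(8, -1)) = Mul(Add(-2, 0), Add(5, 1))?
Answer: -19040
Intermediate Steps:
k = -96 (k = Mul(8, Mul(Add(-2, 0), Add(5, 1))) = Mul(8, Mul(-2, 6)) = Mul(8, -12) = -96)
L = 224 (L = Mul(-16, -14) = 224)
Function('B')(W) = Add(-96, W) (Function('B')(W) = Mul(1, Add(-96, W)) = Add(-96, W))
Mul(Function('B')(Add(5, Mul(-3, -2))), L) = Mul(Add(-96, Add(5, Mul(-3, -2))), 224) = Mul(Add(-96, Add(5, 6)), 224) = Mul(Add(-96, 11), 224) = Mul(-85, 224) = -19040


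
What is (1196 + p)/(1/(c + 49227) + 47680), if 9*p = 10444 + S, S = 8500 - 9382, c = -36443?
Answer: 259847584/5485870089 ≈ 0.047367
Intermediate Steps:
S = -882
p = 9562/9 (p = (10444 - 882)/9 = (⅑)*9562 = 9562/9 ≈ 1062.4)
(1196 + p)/(1/(c + 49227) + 47680) = (1196 + 9562/9)/(1/(-36443 + 49227) + 47680) = 20326/(9*(1/12784 + 47680)) = 20326/(9*(609541121/12784)) = (20326/9)*(12784/609541121) = 259847584/5485870089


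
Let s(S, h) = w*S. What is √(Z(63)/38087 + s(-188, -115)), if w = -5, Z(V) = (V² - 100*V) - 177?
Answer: 2*√340871718166/38087 ≈ 30.658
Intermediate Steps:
Z(V) = -177 + V² - 100*V
s(S, h) = -5*S
√(Z(63)/38087 + s(-188, -115)) = √((-177 + 63² - 100*63)/38087 - 5*(-188)) = √((-177 + 3969 - 6300)*(1/38087) + 940) = √(-2508*1/38087 + 940) = √(-2508/38087 + 940) = √(35799272/38087) = 2*√340871718166/38087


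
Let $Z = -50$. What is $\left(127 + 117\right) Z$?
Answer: $-12200$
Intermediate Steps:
$\left(127 + 117\right) Z = \left(127 + 117\right) \left(-50\right) = 244 \left(-50\right) = -12200$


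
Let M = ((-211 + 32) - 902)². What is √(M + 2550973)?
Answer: √3719534 ≈ 1928.6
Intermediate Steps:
M = 1168561 (M = (-179 - 902)² = (-1081)² = 1168561)
√(M + 2550973) = √(1168561 + 2550973) = √3719534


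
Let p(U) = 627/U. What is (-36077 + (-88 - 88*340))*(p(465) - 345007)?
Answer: 706790653092/31 ≈ 2.2800e+10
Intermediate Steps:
(-36077 + (-88 - 88*340))*(p(465) - 345007) = (-36077 + (-88 - 88*340))*(627/465 - 345007) = (-36077 + (-88 - 29920))*(627*(1/465) - 345007) = (-36077 - 30008)*(209/155 - 345007) = -66085*(-53475876/155) = 706790653092/31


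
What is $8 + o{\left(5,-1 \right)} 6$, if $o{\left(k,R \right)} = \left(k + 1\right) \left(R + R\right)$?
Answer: $-64$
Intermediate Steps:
$o{\left(k,R \right)} = 2 R \left(1 + k\right)$ ($o{\left(k,R \right)} = \left(1 + k\right) 2 R = 2 R \left(1 + k\right)$)
$8 + o{\left(5,-1 \right)} 6 = 8 + 2 \left(-1\right) \left(1 + 5\right) 6 = 8 + 2 \left(-1\right) 6 \cdot 6 = 8 - 72 = -64$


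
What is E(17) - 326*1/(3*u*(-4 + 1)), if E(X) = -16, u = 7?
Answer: -682/63 ≈ -10.825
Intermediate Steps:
E(17) - 326*1/(3*u*(-4 + 1)) = -16 - 326*1/(21*(-4 + 1)) = -16 - 326/((7*(-3))*3) = -16 - 326/((-21*3)) = -16 - 326/(-63) = -16 - 326*(-1/63) = -16 + 326/63 = -682/63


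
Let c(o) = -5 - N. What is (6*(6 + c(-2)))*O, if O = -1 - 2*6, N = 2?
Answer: 78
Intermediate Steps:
c(o) = -7 (c(o) = -5 - 1*2 = -5 - 2 = -7)
O = -13 (O = -1 - 12 = -13)
(6*(6 + c(-2)))*O = (6*(6 - 7))*(-13) = (6*(-1))*(-13) = -6*(-13) = 78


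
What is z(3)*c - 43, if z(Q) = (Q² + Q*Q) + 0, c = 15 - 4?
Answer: 155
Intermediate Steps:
c = 11
z(Q) = 2*Q² (z(Q) = (Q² + Q²) + 0 = 2*Q² + 0 = 2*Q²)
z(3)*c - 43 = (2*3²)*11 - 43 = (2*9)*11 - 43 = 18*11 - 43 = 198 - 43 = 155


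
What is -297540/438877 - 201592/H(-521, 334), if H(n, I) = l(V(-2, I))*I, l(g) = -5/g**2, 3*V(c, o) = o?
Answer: 29550333400156/19749465 ≈ 1.4963e+6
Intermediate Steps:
V(c, o) = o/3
l(g) = -5/g**2
H(n, I) = -45/I (H(n, I) = (-5*9/I**2)*I = (-45/I**2)*I = -45/I)
-297540/438877 - 201592/H(-521, 334) = -297540/438877 - 201592/((-45/334)) = -297540*1/438877 - 201592/((-45*1/334)) = -297540/438877 - 201592/(-45/334) = -297540/438877 - 201592*(-334/45) = -297540/438877 + 67331728/45 = 29550333400156/19749465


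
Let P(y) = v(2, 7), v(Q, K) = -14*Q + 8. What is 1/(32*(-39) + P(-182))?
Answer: -1/1268 ≈ -0.00078864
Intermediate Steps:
v(Q, K) = 8 - 14*Q
P(y) = -20 (P(y) = 8 - 14*2 = 8 - 28 = -20)
1/(32*(-39) + P(-182)) = 1/(32*(-39) - 20) = 1/(-1248 - 20) = 1/(-1268) = -1/1268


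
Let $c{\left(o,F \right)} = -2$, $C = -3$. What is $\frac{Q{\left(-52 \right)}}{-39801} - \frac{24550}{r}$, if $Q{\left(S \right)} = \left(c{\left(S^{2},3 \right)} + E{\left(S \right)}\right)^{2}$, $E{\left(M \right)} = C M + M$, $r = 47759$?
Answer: $- \frac{491333062}{633618653} \approx -0.77544$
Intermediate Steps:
$E{\left(M \right)} = - 2 M$ ($E{\left(M \right)} = - 3 M + M = - 2 M$)
$Q{\left(S \right)} = \left(-2 - 2 S\right)^{2}$
$\frac{Q{\left(-52 \right)}}{-39801} - \frac{24550}{r} = \frac{4 \left(1 - 52\right)^{2}}{-39801} - \frac{24550}{47759} = 4 \left(-51\right)^{2} \left(- \frac{1}{39801}\right) - \frac{24550}{47759} = 4 \cdot 2601 \left(- \frac{1}{39801}\right) - \frac{24550}{47759} = 10404 \left(- \frac{1}{39801}\right) - \frac{24550}{47759} = - \frac{3468}{13267} - \frac{24550}{47759} = - \frac{491333062}{633618653}$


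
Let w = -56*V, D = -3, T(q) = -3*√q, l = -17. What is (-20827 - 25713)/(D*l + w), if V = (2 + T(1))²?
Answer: 9308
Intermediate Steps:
V = 1 (V = (2 - 3*√1)² = (2 - 3*1)² = (2 - 3)² = (-1)² = 1)
w = -56 (w = -56*1 = -56)
(-20827 - 25713)/(D*l + w) = (-20827 - 25713)/(-3*(-17) - 56) = -46540/(51 - 56) = -46540/(-5) = -46540*(-⅕) = 9308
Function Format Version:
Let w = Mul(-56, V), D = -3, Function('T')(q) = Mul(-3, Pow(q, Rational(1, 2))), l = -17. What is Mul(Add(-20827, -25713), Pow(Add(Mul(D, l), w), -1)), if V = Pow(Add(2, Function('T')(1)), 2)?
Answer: 9308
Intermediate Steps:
V = 1 (V = Pow(Add(2, Mul(-3, Pow(1, Rational(1, 2)))), 2) = Pow(Add(2, Mul(-3, 1)), 2) = Pow(Add(2, -3), 2) = Pow(-1, 2) = 1)
w = -56 (w = Mul(-56, 1) = -56)
Mul(Add(-20827, -25713), Pow(Add(Mul(D, l), w), -1)) = Mul(Add(-20827, -25713), Pow(Add(Mul(-3, -17), -56), -1)) = Mul(-46540, Pow(Add(51, -56), -1)) = Mul(-46540, Pow(-5, -1)) = Mul(-46540, Rational(-1, 5)) = 9308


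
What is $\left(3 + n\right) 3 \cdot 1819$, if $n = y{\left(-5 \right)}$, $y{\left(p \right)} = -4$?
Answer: $-5457$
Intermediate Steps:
$n = -4$
$\left(3 + n\right) 3 \cdot 1819 = \left(3 - 4\right) 3 \cdot 1819 = \left(-1\right) 3 \cdot 1819 = \left(-3\right) 1819 = -5457$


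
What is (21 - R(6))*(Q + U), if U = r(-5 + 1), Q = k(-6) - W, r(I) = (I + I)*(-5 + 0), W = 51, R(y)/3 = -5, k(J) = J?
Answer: -612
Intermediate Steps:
R(y) = -15 (R(y) = 3*(-5) = -15)
r(I) = -10*I (r(I) = (2*I)*(-5) = -10*I)
Q = -57 (Q = -6 - 1*51 = -6 - 51 = -57)
U = 40 (U = -10*(-5 + 1) = -10*(-4) = 40)
(21 - R(6))*(Q + U) = (21 - 1*(-15))*(-57 + 40) = (21 + 15)*(-17) = 36*(-17) = -612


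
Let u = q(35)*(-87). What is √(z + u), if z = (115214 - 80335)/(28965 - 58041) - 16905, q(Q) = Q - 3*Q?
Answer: I*√2286041032311/14538 ≈ 104.0*I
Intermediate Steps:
q(Q) = -2*Q
u = 6090 (u = -2*35*(-87) = -70*(-87) = 6090)
z = -491564659/29076 (z = 34879/(-29076) - 16905 = 34879*(-1/29076) - 16905 = -34879/29076 - 16905 = -491564659/29076 ≈ -16906.)
√(z + u) = √(-491564659/29076 + 6090) = √(-314491819/29076) = I*√2286041032311/14538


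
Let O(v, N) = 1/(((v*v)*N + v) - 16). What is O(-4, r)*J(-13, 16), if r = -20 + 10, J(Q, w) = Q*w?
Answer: 52/45 ≈ 1.1556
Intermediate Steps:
r = -10
O(v, N) = 1/(-16 + v + N*v²) (O(v, N) = 1/((v²*N + v) - 16) = 1/((N*v² + v) - 16) = 1/((v + N*v²) - 16) = 1/(-16 + v + N*v²))
O(-4, r)*J(-13, 16) = (-13*16)/(-16 - 4 - 10*(-4)²) = -208/(-16 - 4 - 10*16) = -208/(-16 - 4 - 160) = -208/(-180) = -1/180*(-208) = 52/45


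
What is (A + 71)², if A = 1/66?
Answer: 21967969/4356 ≈ 5043.1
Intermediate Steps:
A = 1/66 ≈ 0.015152
(A + 71)² = (1/66 + 71)² = (4687/66)² = 21967969/4356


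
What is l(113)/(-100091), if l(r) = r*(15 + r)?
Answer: -14464/100091 ≈ -0.14451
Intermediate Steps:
l(113)/(-100091) = (113*(15 + 113))/(-100091) = (113*128)*(-1/100091) = 14464*(-1/100091) = -14464/100091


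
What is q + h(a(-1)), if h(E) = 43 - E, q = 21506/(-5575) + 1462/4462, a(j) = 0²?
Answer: 490921914/12437825 ≈ 39.470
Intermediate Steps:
a(j) = 0
q = -43904561/12437825 (q = 21506*(-1/5575) + 1462*(1/4462) = -21506/5575 + 731/2231 = -43904561/12437825 ≈ -3.5299)
q + h(a(-1)) = -43904561/12437825 + (43 - 1*0) = -43904561/12437825 + (43 + 0) = -43904561/12437825 + 43 = 490921914/12437825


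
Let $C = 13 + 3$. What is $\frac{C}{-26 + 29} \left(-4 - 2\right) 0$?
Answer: $0$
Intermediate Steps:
$C = 16$
$\frac{C}{-26 + 29} \left(-4 - 2\right) 0 = \frac{16}{-26 + 29} \left(-4 - 2\right) 0 = \frac{16}{3} \left(\left(-6\right) 0\right) = 16 \cdot \frac{1}{3} \cdot 0 = \frac{16}{3} \cdot 0 = 0$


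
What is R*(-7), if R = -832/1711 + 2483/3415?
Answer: -9849931/5843065 ≈ -1.6857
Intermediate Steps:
R = 1407133/5843065 (R = -832*1/1711 + 2483*(1/3415) = -832/1711 + 2483/3415 = 1407133/5843065 ≈ 0.24082)
R*(-7) = (1407133/5843065)*(-7) = -9849931/5843065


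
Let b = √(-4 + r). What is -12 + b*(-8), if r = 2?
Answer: -12 - 8*I*√2 ≈ -12.0 - 11.314*I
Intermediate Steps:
b = I*√2 (b = √(-4 + 2) = √(-2) = I*√2 ≈ 1.4142*I)
-12 + b*(-8) = -12 + (I*√2)*(-8) = -12 - 8*I*√2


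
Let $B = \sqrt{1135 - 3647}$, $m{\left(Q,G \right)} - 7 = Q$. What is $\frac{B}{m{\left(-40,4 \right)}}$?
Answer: $- \frac{4 i \sqrt{157}}{33} \approx - 1.5188 i$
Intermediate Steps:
$m{\left(Q,G \right)} = 7 + Q$
$B = 4 i \sqrt{157}$ ($B = \sqrt{-2512} = 4 i \sqrt{157} \approx 50.12 i$)
$\frac{B}{m{\left(-40,4 \right)}} = \frac{4 i \sqrt{157}}{7 - 40} = \frac{4 i \sqrt{157}}{-33} = 4 i \sqrt{157} \left(- \frac{1}{33}\right) = - \frac{4 i \sqrt{157}}{33}$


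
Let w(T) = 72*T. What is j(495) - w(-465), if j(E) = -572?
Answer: 32908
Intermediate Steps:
j(495) - w(-465) = -572 - 72*(-465) = -572 - 1*(-33480) = -572 + 33480 = 32908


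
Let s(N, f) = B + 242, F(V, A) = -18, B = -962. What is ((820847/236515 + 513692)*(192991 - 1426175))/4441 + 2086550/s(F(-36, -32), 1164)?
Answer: -10787818390524551621/75626144280 ≈ -1.4265e+8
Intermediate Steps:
s(N, f) = -720 (s(N, f) = -962 + 242 = -720)
((820847/236515 + 513692)*(192991 - 1426175))/4441 + 2086550/s(F(-36, -32), 1164) = ((820847/236515 + 513692)*(192991 - 1426175))/4441 + 2086550/(-720) = ((820847*(1/236515) + 513692)*(-1233184))*(1/4441) + 2086550*(-1/720) = ((820847/236515 + 513692)*(-1233184))*(1/4441) - 208655/72 = ((121496684227/236515)*(-1233184))*(1/4441) - 208655/72 = -149827767041788768/236515*1/4441 - 208655/72 = -149827767041788768/1050363115 - 208655/72 = -10787818390524551621/75626144280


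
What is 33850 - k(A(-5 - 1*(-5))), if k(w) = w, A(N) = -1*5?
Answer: 33855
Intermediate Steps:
A(N) = -5
33850 - k(A(-5 - 1*(-5))) = 33850 - 1*(-5) = 33850 + 5 = 33855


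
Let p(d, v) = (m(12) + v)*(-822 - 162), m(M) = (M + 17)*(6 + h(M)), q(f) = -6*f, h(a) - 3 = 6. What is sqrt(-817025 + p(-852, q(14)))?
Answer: I*sqrt(1162409) ≈ 1078.2*I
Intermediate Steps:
h(a) = 9 (h(a) = 3 + 6 = 9)
m(M) = 255 + 15*M (m(M) = (M + 17)*(6 + 9) = (17 + M)*15 = 255 + 15*M)
p(d, v) = -428040 - 984*v (p(d, v) = ((255 + 15*12) + v)*(-822 - 162) = ((255 + 180) + v)*(-984) = (435 + v)*(-984) = -428040 - 984*v)
sqrt(-817025 + p(-852, q(14))) = sqrt(-817025 + (-428040 - (-5904)*14)) = sqrt(-817025 + (-428040 - 984*(-84))) = sqrt(-817025 + (-428040 + 82656)) = sqrt(-817025 - 345384) = sqrt(-1162409) = I*sqrt(1162409)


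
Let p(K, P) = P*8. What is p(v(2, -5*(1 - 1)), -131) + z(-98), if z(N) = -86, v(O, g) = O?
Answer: -1134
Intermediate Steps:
p(K, P) = 8*P
p(v(2, -5*(1 - 1)), -131) + z(-98) = 8*(-131) - 86 = -1048 - 86 = -1134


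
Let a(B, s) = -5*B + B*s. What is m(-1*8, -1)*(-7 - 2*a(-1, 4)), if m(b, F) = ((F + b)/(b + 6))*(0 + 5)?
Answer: -405/2 ≈ -202.50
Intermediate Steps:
m(b, F) = 5*(F + b)/(6 + b) (m(b, F) = ((F + b)/(6 + b))*5 = 5*(F + b)/(6 + b))
m(-1*8, -1)*(-7 - 2*a(-1, 4)) = (5*(-1 - 1*8)/(6 - 1*8))*(-7 - (-2)*(-5 + 4)) = (5*(-1 - 8)/(6 - 8))*(-7 - (-2)*(-1)) = (5*(-9)/(-2))*(-7 - 2*1) = (5*(-½)*(-9))*(-7 - 2) = (45/2)*(-9) = -405/2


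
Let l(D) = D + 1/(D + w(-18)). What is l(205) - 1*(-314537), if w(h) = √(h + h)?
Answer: 13238363467/42061 - 6*I/42061 ≈ 3.1474e+5 - 0.00014265*I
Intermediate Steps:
w(h) = √2*√h (w(h) = √(2*h) = √2*√h)
l(D) = D + 1/(D + 6*I) (l(D) = D + 1/(D + √2*√(-18)) = D + 1/(D + √2*(3*I*√2)) = D + 1/(D + 6*I))
l(205) - 1*(-314537) = (1 + 205² + 6*I*205)/(205 + 6*I) - 1*(-314537) = ((205 - 6*I)/42061)*(1 + 42025 + 1230*I) + 314537 = ((205 - 6*I)/42061)*(42026 + 1230*I) + 314537 = (205 - 6*I)*(42026 + 1230*I)/42061 + 314537 = 314537 + (205 - 6*I)*(42026 + 1230*I)/42061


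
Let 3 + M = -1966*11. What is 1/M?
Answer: -1/21629 ≈ -4.6234e-5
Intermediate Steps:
M = -21629 (M = -3 - 1966*11 = -3 - 21626 = -21629)
1/M = 1/(-21629) = -1/21629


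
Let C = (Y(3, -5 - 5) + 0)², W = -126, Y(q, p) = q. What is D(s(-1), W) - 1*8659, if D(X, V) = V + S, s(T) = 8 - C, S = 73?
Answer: -8712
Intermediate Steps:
C = 9 (C = (3 + 0)² = 3² = 9)
s(T) = -1 (s(T) = 8 - 1*9 = 8 - 9 = -1)
D(X, V) = 73 + V (D(X, V) = V + 73 = 73 + V)
D(s(-1), W) - 1*8659 = (73 - 126) - 1*8659 = -53 - 8659 = -8712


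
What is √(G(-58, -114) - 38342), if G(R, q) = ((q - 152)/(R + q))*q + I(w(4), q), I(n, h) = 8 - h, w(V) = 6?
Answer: 3*I*√7888307/43 ≈ 195.95*I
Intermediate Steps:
G(R, q) = 8 - q + q*(-152 + q)/(R + q) (G(R, q) = ((q - 152)/(R + q))*q + (8 - q) = ((-152 + q)/(R + q))*q + (8 - q) = q*(-152 + q)/(R + q) + (8 - q) = 8 - q + q*(-152 + q)/(R + q))
√(G(-58, -114) - 38342) = √((-144*(-114) + 8*(-58) - 1*(-58)*(-114))/(-58 - 114) - 38342) = √((16416 - 464 - 6612)/(-172) - 38342) = √(-1/172*9340 - 38342) = √(-2335/43 - 38342) = √(-1651041/43) = 3*I*√7888307/43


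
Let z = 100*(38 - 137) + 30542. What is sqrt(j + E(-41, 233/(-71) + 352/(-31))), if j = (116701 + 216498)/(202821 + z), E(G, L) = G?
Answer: 12*I*sqrt(13700739993)/223463 ≈ 6.2856*I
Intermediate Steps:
z = 20642 (z = 100*(-99) + 30542 = -9900 + 30542 = 20642)
j = 333199/223463 (j = (116701 + 216498)/(202821 + 20642) = 333199/223463 ≈ 1.4911)
sqrt(j + E(-41, 233/(-71) + 352/(-31))) = sqrt(333199/223463 - 41) = sqrt(-8828784/223463) = 12*I*sqrt(13700739993)/223463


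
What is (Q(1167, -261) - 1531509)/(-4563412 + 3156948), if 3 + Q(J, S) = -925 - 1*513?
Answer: 766475/703232 ≈ 1.0899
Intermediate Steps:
Q(J, S) = -1441 (Q(J, S) = -3 + (-925 - 1*513) = -3 + (-925 - 513) = -3 - 1438 = -1441)
(Q(1167, -261) - 1531509)/(-4563412 + 3156948) = (-1441 - 1531509)/(-4563412 + 3156948) = -1532950/(-1406464) = -1532950*(-1/1406464) = 766475/703232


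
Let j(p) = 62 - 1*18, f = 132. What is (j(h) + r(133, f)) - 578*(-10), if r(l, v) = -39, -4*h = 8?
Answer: 5785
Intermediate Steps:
h = -2 (h = -¼*8 = -2)
j(p) = 44 (j(p) = 62 - 18 = 44)
(j(h) + r(133, f)) - 578*(-10) = (44 - 39) - 578*(-10) = 5 + 5780 = 5785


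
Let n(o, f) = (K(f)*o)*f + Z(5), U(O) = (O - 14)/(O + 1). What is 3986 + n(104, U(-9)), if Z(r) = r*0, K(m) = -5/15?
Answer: 11659/3 ≈ 3886.3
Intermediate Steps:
K(m) = -⅓ (K(m) = -5*1/15 = -⅓)
Z(r) = 0
U(O) = (-14 + O)/(1 + O)
n(o, f) = -f*o/3 (n(o, f) = (-o/3)*f + 0 = -f*o/3 + 0 = -f*o/3)
3986 + n(104, U(-9)) = 3986 - ⅓*(-14 - 9)/(1 - 9)*104 = 3986 - ⅓*-23/(-8)*104 = 3986 - ⅓*(-⅛*(-23))*104 = 3986 - ⅓*23/8*104 = 3986 - 299/3 = 11659/3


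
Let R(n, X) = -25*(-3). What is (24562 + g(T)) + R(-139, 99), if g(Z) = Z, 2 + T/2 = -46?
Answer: 24541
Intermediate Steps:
T = -96 (T = -4 + 2*(-46) = -4 - 92 = -96)
R(n, X) = 75
(24562 + g(T)) + R(-139, 99) = (24562 - 96) + 75 = 24466 + 75 = 24541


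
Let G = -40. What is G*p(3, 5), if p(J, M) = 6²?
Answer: -1440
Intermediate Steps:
p(J, M) = 36
G*p(3, 5) = -40*36 = -1440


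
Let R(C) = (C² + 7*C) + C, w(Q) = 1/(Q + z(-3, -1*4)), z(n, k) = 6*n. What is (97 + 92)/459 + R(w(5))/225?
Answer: 264424/646425 ≈ 0.40906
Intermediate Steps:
w(Q) = 1/(-18 + Q) (w(Q) = 1/(Q + 6*(-3)) = 1/(Q - 18) = 1/(-18 + Q))
R(C) = C² + 8*C
(97 + 92)/459 + R(w(5))/225 = (97 + 92)/459 + ((8 + 1/(-18 + 5))/(-18 + 5))/225 = 189*(1/459) + ((8 + 1/(-13))/(-13))*(1/225) = 7/17 - (8 - 1/13)/13*(1/225) = 7/17 - 1/13*103/13*(1/225) = 7/17 - 103/169*1/225 = 7/17 - 103/38025 = 264424/646425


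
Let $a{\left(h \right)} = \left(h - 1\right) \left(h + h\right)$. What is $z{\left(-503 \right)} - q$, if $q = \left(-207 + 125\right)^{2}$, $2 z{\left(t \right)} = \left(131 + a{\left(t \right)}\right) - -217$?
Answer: $246962$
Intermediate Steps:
$a{\left(h \right)} = 2 h \left(-1 + h\right)$ ($a{\left(h \right)} = \left(-1 + h\right) 2 h = 2 h \left(-1 + h\right)$)
$z{\left(t \right)} = 174 + t \left(-1 + t\right)$ ($z{\left(t \right)} = \frac{\left(131 + 2 t \left(-1 + t\right)\right) - -217}{2} = \frac{\left(131 + 2 t \left(-1 + t\right)\right) + 217}{2} = \frac{348 + 2 t \left(-1 + t\right)}{2} = 174 + t \left(-1 + t\right)$)
$q = 6724$ ($q = \left(-82\right)^{2} = 6724$)
$z{\left(-503 \right)} - q = \left(174 - 503 \left(-1 - 503\right)\right) - 6724 = \left(174 - -253512\right) - 6724 = \left(174 + 253512\right) - 6724 = 253686 - 6724 = 246962$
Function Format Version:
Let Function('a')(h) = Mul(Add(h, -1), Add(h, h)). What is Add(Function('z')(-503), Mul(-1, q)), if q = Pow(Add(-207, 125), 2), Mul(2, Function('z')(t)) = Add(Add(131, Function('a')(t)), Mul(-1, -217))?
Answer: 246962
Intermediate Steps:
Function('a')(h) = Mul(2, h, Add(-1, h)) (Function('a')(h) = Mul(Add(-1, h), Mul(2, h)) = Mul(2, h, Add(-1, h)))
Function('z')(t) = Add(174, Mul(t, Add(-1, t))) (Function('z')(t) = Mul(Rational(1, 2), Add(Add(131, Mul(2, t, Add(-1, t))), Mul(-1, -217))) = Mul(Rational(1, 2), Add(Add(131, Mul(2, t, Add(-1, t))), 217)) = Mul(Rational(1, 2), Add(348, Mul(2, t, Add(-1, t)))) = Add(174, Mul(t, Add(-1, t))))
q = 6724 (q = Pow(-82, 2) = 6724)
Add(Function('z')(-503), Mul(-1, q)) = Add(Add(174, Mul(-503, Add(-1, -503))), Mul(-1, 6724)) = Add(Add(174, Mul(-503, -504)), -6724) = Add(Add(174, 253512), -6724) = Add(253686, -6724) = 246962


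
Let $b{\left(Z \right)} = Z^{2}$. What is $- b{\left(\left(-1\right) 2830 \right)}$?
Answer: $-8008900$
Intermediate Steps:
$- b{\left(\left(-1\right) 2830 \right)} = - \left(\left(-1\right) 2830\right)^{2} = - \left(-2830\right)^{2} = \left(-1\right) 8008900 = -8008900$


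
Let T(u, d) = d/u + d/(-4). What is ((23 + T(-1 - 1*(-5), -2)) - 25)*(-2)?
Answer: 4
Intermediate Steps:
T(u, d) = -d/4 + d/u (T(u, d) = d/u + d*(-¼) = d/u - d/4 = -d/4 + d/u)
((23 + T(-1 - 1*(-5), -2)) - 25)*(-2) = ((23 + (-¼*(-2) - 2/(-1 - 1*(-5)))) - 25)*(-2) = ((23 + (½ - 2/(-1 + 5))) - 25)*(-2) = ((23 + (½ - 2/4)) - 25)*(-2) = ((23 + (½ - 2*¼)) - 25)*(-2) = ((23 + (½ - ½)) - 25)*(-2) = ((23 + 0) - 25)*(-2) = (23 - 25)*(-2) = -2*(-2) = 4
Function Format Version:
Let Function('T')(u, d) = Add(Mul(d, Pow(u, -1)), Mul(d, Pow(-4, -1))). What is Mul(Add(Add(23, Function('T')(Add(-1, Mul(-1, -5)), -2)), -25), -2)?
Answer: 4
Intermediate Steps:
Function('T')(u, d) = Add(Mul(Rational(-1, 4), d), Mul(d, Pow(u, -1))) (Function('T')(u, d) = Add(Mul(d, Pow(u, -1)), Mul(d, Rational(-1, 4))) = Add(Mul(d, Pow(u, -1)), Mul(Rational(-1, 4), d)) = Add(Mul(Rational(-1, 4), d), Mul(d, Pow(u, -1))))
Mul(Add(Add(23, Function('T')(Add(-1, Mul(-1, -5)), -2)), -25), -2) = Mul(Add(Add(23, Add(Mul(Rational(-1, 4), -2), Mul(-2, Pow(Add(-1, Mul(-1, -5)), -1)))), -25), -2) = Mul(Add(Add(23, Add(Rational(1, 2), Mul(-2, Pow(Add(-1, 5), -1)))), -25), -2) = Mul(Add(Add(23, Add(Rational(1, 2), Mul(-2, Pow(4, -1)))), -25), -2) = Mul(Add(Add(23, Add(Rational(1, 2), Mul(-2, Rational(1, 4)))), -25), -2) = Mul(Add(Add(23, Add(Rational(1, 2), Rational(-1, 2))), -25), -2) = Mul(Add(Add(23, 0), -25), -2) = Mul(Add(23, -25), -2) = Mul(-2, -2) = 4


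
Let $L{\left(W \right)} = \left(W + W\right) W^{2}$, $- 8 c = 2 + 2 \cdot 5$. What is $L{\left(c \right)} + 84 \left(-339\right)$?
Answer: $- \frac{113931}{4} \approx -28483.0$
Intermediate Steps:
$c = - \frac{3}{2}$ ($c = - \frac{2 + 2 \cdot 5}{8} = - \frac{2 + 10}{8} = \left(- \frac{1}{8}\right) 12 = - \frac{3}{2} \approx -1.5$)
$L{\left(W \right)} = 2 W^{3}$ ($L{\left(W \right)} = 2 W W^{2} = 2 W^{3}$)
$L{\left(c \right)} + 84 \left(-339\right) = 2 \left(- \frac{3}{2}\right)^{3} + 84 \left(-339\right) = 2 \left(- \frac{27}{8}\right) - 28476 = - \frac{27}{4} - 28476 = - \frac{113931}{4}$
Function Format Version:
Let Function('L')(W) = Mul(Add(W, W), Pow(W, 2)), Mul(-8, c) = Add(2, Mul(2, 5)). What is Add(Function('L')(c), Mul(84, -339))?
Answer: Rational(-113931, 4) ≈ -28483.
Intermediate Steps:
c = Rational(-3, 2) (c = Mul(Rational(-1, 8), Add(2, Mul(2, 5))) = Mul(Rational(-1, 8), Add(2, 10)) = Mul(Rational(-1, 8), 12) = Rational(-3, 2) ≈ -1.5000)
Function('L')(W) = Mul(2, Pow(W, 3)) (Function('L')(W) = Mul(Mul(2, W), Pow(W, 2)) = Mul(2, Pow(W, 3)))
Add(Function('L')(c), Mul(84, -339)) = Add(Mul(2, Pow(Rational(-3, 2), 3)), Mul(84, -339)) = Add(Mul(2, Rational(-27, 8)), -28476) = Add(Rational(-27, 4), -28476) = Rational(-113931, 4)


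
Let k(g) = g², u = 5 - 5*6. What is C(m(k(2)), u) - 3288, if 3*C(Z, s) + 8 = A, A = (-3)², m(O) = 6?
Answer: -9863/3 ≈ -3287.7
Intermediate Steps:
u = -25 (u = 5 - 30 = -25)
A = 9
C(Z, s) = ⅓ (C(Z, s) = -8/3 + (⅓)*9 = -8/3 + 3 = ⅓)
C(m(k(2)), u) - 3288 = ⅓ - 3288 = -9863/3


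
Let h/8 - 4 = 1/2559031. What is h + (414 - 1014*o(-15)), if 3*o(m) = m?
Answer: 14115615004/2559031 ≈ 5516.0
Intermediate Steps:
h = 81889000/2559031 (h = 32 + 8/2559031 = 81889000/2559031 ≈ 32.000)
o(m) = m/3
h + (414 - 1014*o(-15)) = 81889000/2559031 + (414 - 338*(-15)) = 81889000/2559031 + (414 - 1014*(-5)) = 81889000/2559031 + (414 + 5070) = 81889000/2559031 + 5484 = 14115615004/2559031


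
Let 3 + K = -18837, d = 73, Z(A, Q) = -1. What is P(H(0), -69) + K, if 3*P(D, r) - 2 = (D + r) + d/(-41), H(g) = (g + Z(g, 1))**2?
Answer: -2320099/123 ≈ -18863.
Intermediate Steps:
K = -18840 (K = -3 - 18837 = -18840)
H(g) = (-1 + g)**2 (H(g) = (g - 1)**2 = (-1 + g)**2)
P(D, r) = 3/41 + D/3 + r/3 (P(D, r) = 2/3 + ((D + r) + 73/(-41))/3 = 2/3 + ((D + r) + 73*(-1/41))/3 = 2/3 + ((D + r) - 73/41)/3 = 2/3 + (-73/41 + D + r)/3 = 2/3 + (-73/123 + D/3 + r/3) = 3/41 + D/3 + r/3)
P(H(0), -69) + K = (3/41 + (-1 + 0)**2/3 + (1/3)*(-69)) - 18840 = (3/41 + (1/3)*(-1)**2 - 23) - 18840 = (3/41 + (1/3)*1 - 23) - 18840 = (3/41 + 1/3 - 23) - 18840 = -2779/123 - 18840 = -2320099/123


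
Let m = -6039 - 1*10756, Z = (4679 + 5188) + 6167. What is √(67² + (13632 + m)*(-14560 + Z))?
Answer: I*√4657773 ≈ 2158.2*I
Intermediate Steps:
Z = 16034 (Z = 9867 + 6167 = 16034)
m = -16795 (m = -6039 - 10756 = -16795)
√(67² + (13632 + m)*(-14560 + Z)) = √(67² + (13632 - 16795)*(-14560 + 16034)) = √(4489 - 3163*1474) = √(4489 - 4662262) = √(-4657773) = I*√4657773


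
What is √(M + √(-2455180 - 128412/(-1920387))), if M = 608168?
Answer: √(249206043620683688 + 1280258*I*√251511785194542166)/640129 ≈ 779.85 + 1.0046*I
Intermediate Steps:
√(M + √(-2455180 - 128412/(-1920387))) = √(608168 + √(-2455180 - 128412/(-1920387))) = √(608168 + √(-2455180 - 128412*(-1/1920387))) = √(608168 + √(-2455180 + 42804/640129)) = √(608168 + √(-1571631875416/640129)) = √(608168 + 2*I*√251511785194542166/640129)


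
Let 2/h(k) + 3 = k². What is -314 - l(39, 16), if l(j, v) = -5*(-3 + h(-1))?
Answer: -334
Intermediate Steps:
h(k) = 2/(-3 + k²)
l(j, v) = 20 (l(j, v) = -5*(-3 + 2/(-3 + (-1)²)) = -5*(-3 + 2/(-3 + 1)) = -5*(-3 + 2/(-2)) = -5*(-3 + 2*(-½)) = -5*(-3 - 1) = -5*(-4) = 20)
-314 - l(39, 16) = -314 - 1*20 = -314 - 20 = -334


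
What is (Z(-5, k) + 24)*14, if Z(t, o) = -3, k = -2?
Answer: 294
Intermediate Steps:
(Z(-5, k) + 24)*14 = (-3 + 24)*14 = 21*14 = 294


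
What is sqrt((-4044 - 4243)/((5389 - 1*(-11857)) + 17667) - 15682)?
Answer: I*sqrt(19115354641089)/34913 ≈ 125.23*I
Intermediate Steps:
sqrt((-4044 - 4243)/((5389 - 1*(-11857)) + 17667) - 15682) = sqrt(-8287/((5389 + 11857) + 17667) - 15682) = sqrt(-8287/(17246 + 17667) - 15682) = sqrt(-8287/34913 - 15682) = sqrt(-547513953/34913) = I*sqrt(19115354641089)/34913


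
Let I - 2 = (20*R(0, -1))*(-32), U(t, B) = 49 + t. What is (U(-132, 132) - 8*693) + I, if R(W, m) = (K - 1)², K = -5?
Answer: -28665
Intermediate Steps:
R(W, m) = 36 (R(W, m) = (-5 - 1)² = (-6)² = 36)
I = -23038 (I = 2 + (20*36)*(-32) = 2 + 720*(-32) = 2 - 23040 = -23038)
(U(-132, 132) - 8*693) + I = ((49 - 132) - 8*693) - 23038 = (-83 - 5544) - 23038 = -5627 - 23038 = -28665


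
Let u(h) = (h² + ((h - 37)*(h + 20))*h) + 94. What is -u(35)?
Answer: 2531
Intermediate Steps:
u(h) = 94 + h² + h*(-37 + h)*(20 + h) (u(h) = (h² + ((-37 + h)*(20 + h))*h) + 94 = (h² + h*(-37 + h)*(20 + h)) + 94 = 94 + h² + h*(-37 + h)*(20 + h))
-u(35) = -(94 + 35³ - 740*35 - 16*35²) = -(94 + 42875 - 25900 - 16*1225) = -(94 + 42875 - 25900 - 19600) = -1*(-2531) = 2531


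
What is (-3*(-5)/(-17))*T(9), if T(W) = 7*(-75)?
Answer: 7875/17 ≈ 463.24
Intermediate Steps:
T(W) = -525
(-3*(-5)/(-17))*T(9) = (-3*(-5)/(-17))*(-525) = (15*(-1/17))*(-525) = -15/17*(-525) = 7875/17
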